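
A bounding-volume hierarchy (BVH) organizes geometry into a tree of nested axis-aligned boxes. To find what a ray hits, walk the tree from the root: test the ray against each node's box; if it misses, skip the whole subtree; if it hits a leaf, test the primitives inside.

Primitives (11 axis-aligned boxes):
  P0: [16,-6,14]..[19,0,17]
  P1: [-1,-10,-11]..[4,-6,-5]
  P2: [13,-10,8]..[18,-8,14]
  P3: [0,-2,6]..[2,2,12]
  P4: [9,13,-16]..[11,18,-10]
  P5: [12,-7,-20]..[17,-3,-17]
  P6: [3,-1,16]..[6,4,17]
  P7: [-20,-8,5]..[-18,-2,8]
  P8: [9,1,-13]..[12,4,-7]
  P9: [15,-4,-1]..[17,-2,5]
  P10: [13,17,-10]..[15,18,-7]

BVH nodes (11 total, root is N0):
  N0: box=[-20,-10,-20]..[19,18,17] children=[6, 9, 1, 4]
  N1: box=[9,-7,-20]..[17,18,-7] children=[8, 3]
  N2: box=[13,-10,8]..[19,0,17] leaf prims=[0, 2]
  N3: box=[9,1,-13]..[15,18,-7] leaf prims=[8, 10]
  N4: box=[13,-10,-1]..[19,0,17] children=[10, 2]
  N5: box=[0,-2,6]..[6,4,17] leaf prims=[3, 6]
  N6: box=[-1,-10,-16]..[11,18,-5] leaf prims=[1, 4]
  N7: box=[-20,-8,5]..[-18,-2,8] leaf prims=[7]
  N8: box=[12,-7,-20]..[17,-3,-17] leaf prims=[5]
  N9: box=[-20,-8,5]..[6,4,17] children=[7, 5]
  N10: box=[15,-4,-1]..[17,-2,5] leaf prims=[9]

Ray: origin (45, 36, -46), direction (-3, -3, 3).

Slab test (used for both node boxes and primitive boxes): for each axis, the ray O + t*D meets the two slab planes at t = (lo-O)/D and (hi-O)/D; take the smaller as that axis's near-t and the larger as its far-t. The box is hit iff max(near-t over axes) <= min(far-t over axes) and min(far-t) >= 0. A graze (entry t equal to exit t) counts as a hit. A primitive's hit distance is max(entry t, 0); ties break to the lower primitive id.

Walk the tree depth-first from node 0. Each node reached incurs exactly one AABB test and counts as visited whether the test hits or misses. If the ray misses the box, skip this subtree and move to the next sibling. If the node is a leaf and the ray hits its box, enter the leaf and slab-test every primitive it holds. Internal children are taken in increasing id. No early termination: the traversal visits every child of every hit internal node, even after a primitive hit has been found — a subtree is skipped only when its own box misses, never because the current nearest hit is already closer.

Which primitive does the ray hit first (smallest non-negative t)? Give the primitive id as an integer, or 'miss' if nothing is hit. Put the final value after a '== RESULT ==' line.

Traverse from the root:
N0 x:[26/3,65/3] y:[6,46/3] z:[26/3,21] -> hit [26/3,46/3], descend [1, 4, 6, 9]
  N1 x:[28/3,12] y:[6,43/3] z:[26/3,13] -> hit [28/3,12], descend [3, 8]
    N3 x:[10,12] y:[6,35/3] z:[11,13] -> hit [11,35/3] leaf, test {P8@t=11, P10(miss)}
    N8 x:[28/3,11] y:[13,43/3] z:[26/3,29/3] -> miss, prune
  N4 x:[26/3,32/3] y:[12,46/3] z:[15,21] -> miss, prune
  N6 x:[34/3,46/3] y:[6,46/3] z:[10,41/3] -> hit [34/3,41/3] leaf, test {P1(miss), P4(miss)}
  N9 x:[13,65/3] y:[32/3,44/3] z:[17,21] -> miss, prune

7 AABB tests over nodes [0, 1, 3, 8, 4, 6, 9]; 2 leaves entered; closest P8.

== RESULT ==
8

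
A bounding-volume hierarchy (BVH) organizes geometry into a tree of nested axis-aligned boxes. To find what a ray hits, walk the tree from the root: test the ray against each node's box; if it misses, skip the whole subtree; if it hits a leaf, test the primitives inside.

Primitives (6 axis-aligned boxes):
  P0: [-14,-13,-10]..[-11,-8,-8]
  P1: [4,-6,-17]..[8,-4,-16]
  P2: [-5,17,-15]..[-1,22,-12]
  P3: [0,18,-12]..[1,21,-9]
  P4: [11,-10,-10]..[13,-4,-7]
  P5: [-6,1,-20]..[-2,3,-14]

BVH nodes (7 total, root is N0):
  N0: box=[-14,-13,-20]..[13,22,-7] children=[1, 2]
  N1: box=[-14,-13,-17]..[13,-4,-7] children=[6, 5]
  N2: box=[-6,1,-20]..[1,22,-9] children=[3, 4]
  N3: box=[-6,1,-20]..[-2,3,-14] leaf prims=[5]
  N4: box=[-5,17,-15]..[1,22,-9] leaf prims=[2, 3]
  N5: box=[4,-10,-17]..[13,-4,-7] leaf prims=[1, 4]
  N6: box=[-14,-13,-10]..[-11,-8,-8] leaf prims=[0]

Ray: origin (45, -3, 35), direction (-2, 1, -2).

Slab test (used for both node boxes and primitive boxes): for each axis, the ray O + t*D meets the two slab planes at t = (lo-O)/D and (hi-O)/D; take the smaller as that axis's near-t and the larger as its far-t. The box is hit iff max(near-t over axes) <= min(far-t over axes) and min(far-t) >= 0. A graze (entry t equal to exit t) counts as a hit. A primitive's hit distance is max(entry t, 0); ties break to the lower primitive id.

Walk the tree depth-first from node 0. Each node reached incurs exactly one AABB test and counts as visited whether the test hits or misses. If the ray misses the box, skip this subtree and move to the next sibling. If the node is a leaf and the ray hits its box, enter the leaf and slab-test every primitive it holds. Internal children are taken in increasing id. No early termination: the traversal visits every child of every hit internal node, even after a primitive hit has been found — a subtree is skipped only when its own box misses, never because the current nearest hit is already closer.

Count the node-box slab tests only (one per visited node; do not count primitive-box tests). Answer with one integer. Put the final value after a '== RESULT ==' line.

Walk:
N0 x:[16,59/2] y:[-10,25] z:[21,55/2] -> hit [21,25], descend [1, 2]
  N1 x:[16,59/2] y:[-10,-1] z:[21,26] -> miss, prune
  N2 x:[22,51/2] y:[4,25] z:[22,55/2] -> hit [22,25], descend [3, 4]
    N3 x:[47/2,51/2] y:[4,6] z:[49/2,55/2] -> miss, prune
    N4 x:[22,25] y:[20,25] z:[22,25] -> hit [22,25] leaf, test {P2@t=47/2, P3@t=22}

Summary -> nodes [0, 1, 2, 3, 4]; box-tests=5; leaf-entries=1; first=P3

== RESULT ==
5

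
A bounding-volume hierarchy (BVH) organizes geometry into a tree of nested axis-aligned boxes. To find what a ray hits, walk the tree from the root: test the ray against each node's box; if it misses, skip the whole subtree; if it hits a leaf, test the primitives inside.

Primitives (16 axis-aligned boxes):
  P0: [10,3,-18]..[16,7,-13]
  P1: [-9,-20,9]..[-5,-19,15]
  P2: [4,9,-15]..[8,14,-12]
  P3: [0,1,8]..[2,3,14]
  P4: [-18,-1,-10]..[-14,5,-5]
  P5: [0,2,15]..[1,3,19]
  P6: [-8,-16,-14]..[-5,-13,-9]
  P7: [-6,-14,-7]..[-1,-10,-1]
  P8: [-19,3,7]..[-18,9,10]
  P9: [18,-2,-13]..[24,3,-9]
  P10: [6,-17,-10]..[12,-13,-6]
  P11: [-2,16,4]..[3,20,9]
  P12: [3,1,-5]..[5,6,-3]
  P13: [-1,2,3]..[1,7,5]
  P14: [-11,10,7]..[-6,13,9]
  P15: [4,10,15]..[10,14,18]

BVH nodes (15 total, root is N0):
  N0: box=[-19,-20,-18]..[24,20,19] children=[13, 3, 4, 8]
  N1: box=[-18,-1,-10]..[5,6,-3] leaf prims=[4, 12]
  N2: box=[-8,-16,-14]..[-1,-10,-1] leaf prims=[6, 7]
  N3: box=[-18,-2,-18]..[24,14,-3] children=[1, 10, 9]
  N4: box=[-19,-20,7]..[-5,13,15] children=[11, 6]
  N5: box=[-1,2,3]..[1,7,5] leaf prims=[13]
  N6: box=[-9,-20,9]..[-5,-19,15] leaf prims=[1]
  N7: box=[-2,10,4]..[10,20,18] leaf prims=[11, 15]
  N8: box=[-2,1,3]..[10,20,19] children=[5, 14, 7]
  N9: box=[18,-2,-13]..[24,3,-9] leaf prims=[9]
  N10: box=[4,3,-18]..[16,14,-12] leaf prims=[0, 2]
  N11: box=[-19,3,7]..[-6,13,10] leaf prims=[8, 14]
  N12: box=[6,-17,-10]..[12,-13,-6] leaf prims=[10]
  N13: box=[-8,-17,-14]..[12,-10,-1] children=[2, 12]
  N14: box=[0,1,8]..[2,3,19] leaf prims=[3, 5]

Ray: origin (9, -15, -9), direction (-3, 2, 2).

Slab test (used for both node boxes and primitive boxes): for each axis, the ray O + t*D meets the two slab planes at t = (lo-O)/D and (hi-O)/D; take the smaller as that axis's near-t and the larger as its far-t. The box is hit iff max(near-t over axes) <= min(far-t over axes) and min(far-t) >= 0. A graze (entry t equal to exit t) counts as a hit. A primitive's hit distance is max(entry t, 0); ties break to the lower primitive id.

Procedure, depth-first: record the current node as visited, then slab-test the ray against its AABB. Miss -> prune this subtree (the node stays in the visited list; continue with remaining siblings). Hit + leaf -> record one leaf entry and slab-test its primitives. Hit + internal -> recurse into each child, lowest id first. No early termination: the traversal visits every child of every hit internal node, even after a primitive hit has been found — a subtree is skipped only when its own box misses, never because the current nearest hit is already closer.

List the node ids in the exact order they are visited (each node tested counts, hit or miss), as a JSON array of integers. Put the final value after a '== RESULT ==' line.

Traverse from the root:
N0 x:[-5,28/3] y:[-5/2,35/2] z:[-9/2,14] -> hit [-5/2,28/3], descend [3, 4, 8, 13]
  N3 x:[-5,9] y:[13/2,29/2] z:[-9/2,3] -> miss, prune
  N4 x:[14/3,28/3] y:[-5/2,14] z:[8,12] -> hit [8,28/3], descend [6, 11]
    N6 x:[14/3,6] y:[-5/2,-2] z:[9,12] -> miss, prune
    N11 x:[5,28/3] y:[9,14] z:[8,19/2] -> hit [9,28/3] leaf, test {P8@t=9, P14(miss)}
  N8 x:[-1/3,11/3] y:[8,35/2] z:[6,14] -> miss, prune
  N13 x:[-1,17/3] y:[-1,5/2] z:[-5/2,4] -> hit [-1,5/2], descend [2, 12]
    N2 x:[10/3,17/3] y:[-1/2,5/2] z:[-5/2,4] -> miss, prune
    N12 x:[-1,1] y:[-1,1] z:[-1/2,3/2] -> hit [-1/2,1] leaf, test {P10@t=0}

Summary -> nodes [0, 3, 4, 6, 11, 8, 13, 2, 12]; box-tests=9; leaf-entries=2; first=P10

== RESULT ==
[0, 3, 4, 6, 11, 8, 13, 2, 12]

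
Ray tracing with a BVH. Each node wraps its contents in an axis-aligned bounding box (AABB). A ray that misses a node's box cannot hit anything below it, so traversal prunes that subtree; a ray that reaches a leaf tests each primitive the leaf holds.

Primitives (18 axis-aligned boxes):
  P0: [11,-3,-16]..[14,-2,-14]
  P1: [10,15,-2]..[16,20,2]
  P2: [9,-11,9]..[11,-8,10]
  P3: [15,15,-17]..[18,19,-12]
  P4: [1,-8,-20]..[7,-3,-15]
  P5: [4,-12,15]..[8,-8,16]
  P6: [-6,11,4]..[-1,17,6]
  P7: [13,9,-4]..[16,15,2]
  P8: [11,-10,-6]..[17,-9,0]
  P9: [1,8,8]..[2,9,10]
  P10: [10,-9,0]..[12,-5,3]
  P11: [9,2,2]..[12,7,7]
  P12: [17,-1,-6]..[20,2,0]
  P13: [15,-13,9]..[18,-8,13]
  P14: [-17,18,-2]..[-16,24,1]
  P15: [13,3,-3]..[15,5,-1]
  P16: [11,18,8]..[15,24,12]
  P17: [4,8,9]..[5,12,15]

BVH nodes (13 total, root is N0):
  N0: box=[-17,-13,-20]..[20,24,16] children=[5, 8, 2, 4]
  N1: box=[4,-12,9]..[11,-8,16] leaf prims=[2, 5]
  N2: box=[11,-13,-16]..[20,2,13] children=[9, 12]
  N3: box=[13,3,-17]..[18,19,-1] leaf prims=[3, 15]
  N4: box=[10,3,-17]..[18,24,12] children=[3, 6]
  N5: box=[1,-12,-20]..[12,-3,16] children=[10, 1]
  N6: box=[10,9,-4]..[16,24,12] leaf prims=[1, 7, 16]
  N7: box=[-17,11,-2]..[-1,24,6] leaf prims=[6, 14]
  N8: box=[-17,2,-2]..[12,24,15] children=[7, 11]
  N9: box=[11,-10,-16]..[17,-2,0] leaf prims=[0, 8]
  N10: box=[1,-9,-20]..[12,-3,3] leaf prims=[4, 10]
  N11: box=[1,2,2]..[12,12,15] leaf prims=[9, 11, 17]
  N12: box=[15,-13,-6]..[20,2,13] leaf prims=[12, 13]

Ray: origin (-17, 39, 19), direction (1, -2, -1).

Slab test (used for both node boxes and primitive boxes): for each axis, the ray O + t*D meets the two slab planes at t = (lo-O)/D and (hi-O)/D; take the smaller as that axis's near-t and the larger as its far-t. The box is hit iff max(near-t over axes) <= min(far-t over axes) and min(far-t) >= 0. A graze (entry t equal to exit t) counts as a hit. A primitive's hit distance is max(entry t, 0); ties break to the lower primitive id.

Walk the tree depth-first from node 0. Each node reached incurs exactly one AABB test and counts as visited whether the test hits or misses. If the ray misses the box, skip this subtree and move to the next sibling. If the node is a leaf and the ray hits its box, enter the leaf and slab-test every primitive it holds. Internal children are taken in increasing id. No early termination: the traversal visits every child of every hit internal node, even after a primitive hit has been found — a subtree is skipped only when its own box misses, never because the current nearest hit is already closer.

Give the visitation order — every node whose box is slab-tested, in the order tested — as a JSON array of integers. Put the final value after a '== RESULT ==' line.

Walk:
N0 x:[0,37] y:[15/2,26] z:[3,39] -> hit [15/2,26], descend [2, 4, 5, 8]
  N2 x:[28,37] y:[37/2,26] z:[6,35] -> miss, prune
  N4 x:[27,35] y:[15/2,18] z:[7,36] -> miss, prune
  N5 x:[18,29] y:[21,51/2] z:[3,39] -> hit [21,51/2], descend [1, 10]
    N1 x:[21,28] y:[47/2,51/2] z:[3,10] -> miss, prune
    N10 x:[18,29] y:[21,24] z:[16,39] -> hit [21,24] leaf, test {P4(miss), P10(miss)}
  N8 x:[0,29] y:[15/2,37/2] z:[4,21] -> hit [15/2,37/2], descend [7, 11]
    N7 x:[0,16] y:[15/2,14] z:[13,21] -> hit [13,14] leaf, test {P6@t=13, P14(miss)}
    N11 x:[18,29] y:[27/2,37/2] z:[4,17] -> miss, prune

Visited [0, 2, 4, 5, 1, 10, 8, 7, 11]. Tests: 9 box, 2 leaf. Nearest: P6.

== RESULT ==
[0, 2, 4, 5, 1, 10, 8, 7, 11]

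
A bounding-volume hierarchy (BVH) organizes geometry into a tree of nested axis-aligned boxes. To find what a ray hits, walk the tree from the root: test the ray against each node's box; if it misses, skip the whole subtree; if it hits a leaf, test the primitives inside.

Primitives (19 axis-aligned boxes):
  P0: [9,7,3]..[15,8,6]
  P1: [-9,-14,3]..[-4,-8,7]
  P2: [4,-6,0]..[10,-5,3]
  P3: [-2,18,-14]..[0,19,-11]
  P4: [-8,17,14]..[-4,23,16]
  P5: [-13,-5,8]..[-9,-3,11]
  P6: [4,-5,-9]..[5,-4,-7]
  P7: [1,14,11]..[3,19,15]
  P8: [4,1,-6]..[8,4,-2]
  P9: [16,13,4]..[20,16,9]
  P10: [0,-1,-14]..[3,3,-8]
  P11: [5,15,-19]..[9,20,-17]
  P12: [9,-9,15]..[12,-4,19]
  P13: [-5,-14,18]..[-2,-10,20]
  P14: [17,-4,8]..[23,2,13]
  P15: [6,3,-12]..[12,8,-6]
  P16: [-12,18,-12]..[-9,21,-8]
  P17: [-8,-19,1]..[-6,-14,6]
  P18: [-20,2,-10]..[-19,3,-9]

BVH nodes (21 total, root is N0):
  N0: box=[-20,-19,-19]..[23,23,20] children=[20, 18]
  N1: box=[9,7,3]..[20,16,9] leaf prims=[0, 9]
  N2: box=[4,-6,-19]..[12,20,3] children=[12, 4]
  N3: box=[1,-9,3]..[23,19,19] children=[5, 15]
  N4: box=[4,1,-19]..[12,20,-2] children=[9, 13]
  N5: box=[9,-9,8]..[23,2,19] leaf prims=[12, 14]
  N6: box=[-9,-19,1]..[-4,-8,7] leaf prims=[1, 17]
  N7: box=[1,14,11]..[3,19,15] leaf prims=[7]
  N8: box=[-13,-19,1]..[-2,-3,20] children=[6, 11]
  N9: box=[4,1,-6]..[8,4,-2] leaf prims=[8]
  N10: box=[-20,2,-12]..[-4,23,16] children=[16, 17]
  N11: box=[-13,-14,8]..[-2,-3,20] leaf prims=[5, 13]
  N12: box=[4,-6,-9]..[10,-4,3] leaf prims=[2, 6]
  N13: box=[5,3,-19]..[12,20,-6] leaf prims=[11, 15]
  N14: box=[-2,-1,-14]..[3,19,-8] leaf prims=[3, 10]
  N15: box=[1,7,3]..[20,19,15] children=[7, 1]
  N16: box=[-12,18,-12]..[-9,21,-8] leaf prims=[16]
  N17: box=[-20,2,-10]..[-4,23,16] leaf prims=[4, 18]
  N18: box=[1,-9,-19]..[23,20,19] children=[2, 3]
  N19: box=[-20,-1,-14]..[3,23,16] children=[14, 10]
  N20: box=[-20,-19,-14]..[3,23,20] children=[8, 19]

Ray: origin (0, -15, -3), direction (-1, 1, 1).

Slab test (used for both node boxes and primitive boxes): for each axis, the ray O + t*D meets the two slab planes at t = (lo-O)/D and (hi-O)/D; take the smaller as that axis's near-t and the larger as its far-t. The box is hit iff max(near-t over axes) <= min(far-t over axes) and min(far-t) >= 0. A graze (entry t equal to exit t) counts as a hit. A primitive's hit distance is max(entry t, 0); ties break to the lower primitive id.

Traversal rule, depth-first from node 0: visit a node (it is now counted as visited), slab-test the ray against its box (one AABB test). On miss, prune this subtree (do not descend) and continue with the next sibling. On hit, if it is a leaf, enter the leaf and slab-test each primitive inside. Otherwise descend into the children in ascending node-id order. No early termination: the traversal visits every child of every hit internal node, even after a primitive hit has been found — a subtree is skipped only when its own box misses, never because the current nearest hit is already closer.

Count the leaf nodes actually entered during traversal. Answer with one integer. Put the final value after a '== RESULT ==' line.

Traverse from the root:
N0 x:[-23,20] y:[-4,38] z:[-16,23] -> hit [-4,20], descend [18, 20]
  N18 x:[-23,-1] y:[6,35] z:[-16,22] -> miss, prune
  N20 x:[-3,20] y:[-4,38] z:[-11,23] -> hit [-3,20], descend [8, 19]
    N8 x:[2,13] y:[-4,12] z:[4,23] -> hit [4,12], descend [6, 11]
      N6 x:[4,9] y:[-4,7] z:[4,10] -> hit [4,7] leaf, test {P1@t=6, P17(miss)}
      N11 x:[2,13] y:[1,12] z:[11,23] -> hit [11,12] leaf, test {P5@t=11, P13(miss)}
    N19 x:[-3,20] y:[14,38] z:[-11,19] -> hit [14,19], descend [10, 14]
      N10 x:[4,20] y:[17,38] z:[-9,19] -> hit [17,19], descend [16, 17]
        N16 x:[9,12] y:[33,36] z:[-9,-5] -> miss, prune
        N17 x:[4,20] y:[17,38] z:[-7,19] -> hit [17,19] leaf, test {P4(miss), P18(miss)}
      N14 x:[-3,2] y:[14,34] z:[-11,-5] -> miss, prune

11 AABB tests over nodes [0, 18, 20, 8, 6, 11, 19, 10, 16, 17, 14]; 3 leaves entered; closest P1.

== RESULT ==
3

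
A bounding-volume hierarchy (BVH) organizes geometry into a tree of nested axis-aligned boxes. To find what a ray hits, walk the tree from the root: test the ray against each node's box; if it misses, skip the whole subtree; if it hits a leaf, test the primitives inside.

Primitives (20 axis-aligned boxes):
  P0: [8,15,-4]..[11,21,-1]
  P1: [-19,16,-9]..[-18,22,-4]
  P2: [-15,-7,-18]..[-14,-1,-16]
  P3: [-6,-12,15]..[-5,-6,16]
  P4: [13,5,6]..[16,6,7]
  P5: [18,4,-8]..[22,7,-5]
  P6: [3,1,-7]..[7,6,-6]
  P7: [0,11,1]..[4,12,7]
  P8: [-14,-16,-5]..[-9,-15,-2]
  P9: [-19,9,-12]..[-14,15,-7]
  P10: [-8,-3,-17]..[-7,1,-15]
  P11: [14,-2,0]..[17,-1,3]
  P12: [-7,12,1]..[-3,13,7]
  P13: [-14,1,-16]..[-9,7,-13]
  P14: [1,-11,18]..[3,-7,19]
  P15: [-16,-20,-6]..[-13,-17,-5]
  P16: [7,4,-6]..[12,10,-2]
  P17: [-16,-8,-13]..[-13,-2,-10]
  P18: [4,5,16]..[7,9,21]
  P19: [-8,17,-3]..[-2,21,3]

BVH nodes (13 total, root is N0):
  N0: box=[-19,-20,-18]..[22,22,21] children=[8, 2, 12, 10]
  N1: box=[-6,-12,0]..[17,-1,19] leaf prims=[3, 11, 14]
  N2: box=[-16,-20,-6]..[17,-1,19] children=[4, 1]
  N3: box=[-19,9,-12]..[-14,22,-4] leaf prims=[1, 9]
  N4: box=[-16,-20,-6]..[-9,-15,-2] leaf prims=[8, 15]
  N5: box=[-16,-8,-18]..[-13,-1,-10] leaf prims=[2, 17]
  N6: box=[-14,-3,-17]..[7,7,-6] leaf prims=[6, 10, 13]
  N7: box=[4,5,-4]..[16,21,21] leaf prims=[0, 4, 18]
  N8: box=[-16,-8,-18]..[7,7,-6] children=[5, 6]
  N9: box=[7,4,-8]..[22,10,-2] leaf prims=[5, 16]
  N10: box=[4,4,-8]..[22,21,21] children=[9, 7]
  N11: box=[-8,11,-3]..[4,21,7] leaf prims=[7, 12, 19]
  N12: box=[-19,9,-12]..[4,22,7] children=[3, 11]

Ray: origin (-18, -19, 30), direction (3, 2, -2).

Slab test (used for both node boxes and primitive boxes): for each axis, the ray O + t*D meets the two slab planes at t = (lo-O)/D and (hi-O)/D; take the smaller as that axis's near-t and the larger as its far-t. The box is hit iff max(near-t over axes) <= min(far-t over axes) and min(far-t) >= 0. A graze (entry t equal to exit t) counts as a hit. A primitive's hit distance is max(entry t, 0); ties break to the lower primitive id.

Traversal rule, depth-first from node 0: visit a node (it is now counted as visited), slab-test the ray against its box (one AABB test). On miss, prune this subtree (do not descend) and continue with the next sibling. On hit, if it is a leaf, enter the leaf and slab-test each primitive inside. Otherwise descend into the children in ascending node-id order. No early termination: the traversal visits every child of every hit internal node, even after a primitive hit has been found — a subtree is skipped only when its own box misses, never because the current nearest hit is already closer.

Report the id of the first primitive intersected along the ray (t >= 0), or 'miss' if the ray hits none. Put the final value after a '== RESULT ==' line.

Walk:
N0 x:[-1/3,40/3] y:[-1/2,41/2] z:[9/2,24] -> hit [9/2,40/3], descend [2, 8, 10, 12]
  N2 x:[2/3,35/3] y:[-1/2,9] z:[11/2,18] -> hit [11/2,9], descend [1, 4]
    N1 x:[4,35/3] y:[7/2,9] z:[11/2,15] -> hit [11/2,9] leaf, test {P3(miss), P11(miss), P14(miss)}
    N4 x:[2/3,3] y:[-1/2,2] z:[16,18] -> miss, prune
  N8 x:[2/3,25/3] y:[11/2,13] z:[18,24] -> miss, prune
  N10 x:[22/3,40/3] y:[23/2,20] z:[9/2,19] -> hit [23/2,40/3], descend [7, 9]
    N7 x:[22/3,34/3] y:[12,20] z:[9/2,17] -> miss, prune
    N9 x:[25/3,40/3] y:[23/2,29/2] z:[16,19] -> miss, prune
  N12 x:[-1/3,22/3] y:[14,41/2] z:[23/2,21] -> miss, prune

Summary -> nodes [0, 2, 1, 4, 8, 10, 7, 9, 12]; box-tests=9; leaf-entries=1; first=miss

== RESULT ==
miss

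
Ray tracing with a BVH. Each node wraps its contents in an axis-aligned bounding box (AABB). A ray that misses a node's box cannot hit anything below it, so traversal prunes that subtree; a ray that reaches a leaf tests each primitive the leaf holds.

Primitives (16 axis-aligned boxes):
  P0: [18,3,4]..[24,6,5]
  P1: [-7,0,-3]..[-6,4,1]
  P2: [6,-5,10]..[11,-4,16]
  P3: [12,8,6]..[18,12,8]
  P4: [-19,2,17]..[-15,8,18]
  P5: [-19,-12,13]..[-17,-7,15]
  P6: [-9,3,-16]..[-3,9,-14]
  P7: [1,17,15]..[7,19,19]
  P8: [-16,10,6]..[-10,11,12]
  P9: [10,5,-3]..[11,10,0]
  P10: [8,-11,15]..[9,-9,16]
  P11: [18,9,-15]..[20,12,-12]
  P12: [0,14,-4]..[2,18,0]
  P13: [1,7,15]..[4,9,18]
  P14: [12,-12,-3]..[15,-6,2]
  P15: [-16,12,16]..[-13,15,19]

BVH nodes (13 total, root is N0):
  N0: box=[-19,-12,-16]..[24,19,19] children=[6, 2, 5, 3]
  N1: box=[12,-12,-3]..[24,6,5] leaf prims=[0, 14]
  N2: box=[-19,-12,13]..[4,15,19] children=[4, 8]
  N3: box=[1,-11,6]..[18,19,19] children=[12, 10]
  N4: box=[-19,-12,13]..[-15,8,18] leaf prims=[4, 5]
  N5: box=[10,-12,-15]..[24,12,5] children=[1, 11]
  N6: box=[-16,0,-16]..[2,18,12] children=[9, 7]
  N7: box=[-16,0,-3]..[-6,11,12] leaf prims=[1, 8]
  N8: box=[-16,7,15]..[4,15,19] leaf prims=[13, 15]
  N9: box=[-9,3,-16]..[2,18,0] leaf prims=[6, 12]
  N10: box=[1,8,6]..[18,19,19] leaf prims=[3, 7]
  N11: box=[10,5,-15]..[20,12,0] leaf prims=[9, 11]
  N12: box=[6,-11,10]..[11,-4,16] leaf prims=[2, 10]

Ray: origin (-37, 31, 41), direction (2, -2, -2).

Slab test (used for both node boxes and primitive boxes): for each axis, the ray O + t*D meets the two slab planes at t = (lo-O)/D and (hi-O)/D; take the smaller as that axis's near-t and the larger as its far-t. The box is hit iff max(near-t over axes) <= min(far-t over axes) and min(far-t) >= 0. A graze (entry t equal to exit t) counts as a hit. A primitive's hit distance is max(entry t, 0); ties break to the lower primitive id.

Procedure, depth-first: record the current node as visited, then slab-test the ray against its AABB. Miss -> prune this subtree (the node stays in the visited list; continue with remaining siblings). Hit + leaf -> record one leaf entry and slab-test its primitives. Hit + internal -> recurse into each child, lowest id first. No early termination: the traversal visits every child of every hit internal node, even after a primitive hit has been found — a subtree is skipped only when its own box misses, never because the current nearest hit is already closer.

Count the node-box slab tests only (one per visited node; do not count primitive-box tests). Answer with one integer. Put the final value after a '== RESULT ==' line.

Walk:
N0 x:[9,61/2] y:[6,43/2] z:[11,57/2] -> hit [11,43/2], descend [2, 3, 5, 6]
  N2 x:[9,41/2] y:[8,43/2] z:[11,14] -> hit [11,14], descend [4, 8]
    N4 x:[9,11] y:[23/2,43/2] z:[23/2,14] -> miss, prune
    N8 x:[21/2,41/2] y:[8,12] z:[11,13] -> hit [11,12] leaf, test {P13(miss), P15(miss)}
  N3 x:[19,55/2] y:[6,21] z:[11,35/2] -> miss, prune
  N5 x:[47/2,61/2] y:[19/2,43/2] z:[18,28] -> miss, prune
  N6 x:[21/2,39/2] y:[13/2,31/2] z:[29/2,57/2] -> hit [29/2,31/2], descend [7, 9]
    N7 x:[21/2,31/2] y:[10,31/2] z:[29/2,22] -> hit [29/2,31/2] leaf, test {P1(miss), P8(miss)}
    N9 x:[14,39/2] y:[13/2,14] z:[41/2,57/2] -> miss, prune

Summary -> nodes [0, 2, 4, 8, 3, 5, 6, 7, 9]; box-tests=9; leaf-entries=2; first=miss

== RESULT ==
9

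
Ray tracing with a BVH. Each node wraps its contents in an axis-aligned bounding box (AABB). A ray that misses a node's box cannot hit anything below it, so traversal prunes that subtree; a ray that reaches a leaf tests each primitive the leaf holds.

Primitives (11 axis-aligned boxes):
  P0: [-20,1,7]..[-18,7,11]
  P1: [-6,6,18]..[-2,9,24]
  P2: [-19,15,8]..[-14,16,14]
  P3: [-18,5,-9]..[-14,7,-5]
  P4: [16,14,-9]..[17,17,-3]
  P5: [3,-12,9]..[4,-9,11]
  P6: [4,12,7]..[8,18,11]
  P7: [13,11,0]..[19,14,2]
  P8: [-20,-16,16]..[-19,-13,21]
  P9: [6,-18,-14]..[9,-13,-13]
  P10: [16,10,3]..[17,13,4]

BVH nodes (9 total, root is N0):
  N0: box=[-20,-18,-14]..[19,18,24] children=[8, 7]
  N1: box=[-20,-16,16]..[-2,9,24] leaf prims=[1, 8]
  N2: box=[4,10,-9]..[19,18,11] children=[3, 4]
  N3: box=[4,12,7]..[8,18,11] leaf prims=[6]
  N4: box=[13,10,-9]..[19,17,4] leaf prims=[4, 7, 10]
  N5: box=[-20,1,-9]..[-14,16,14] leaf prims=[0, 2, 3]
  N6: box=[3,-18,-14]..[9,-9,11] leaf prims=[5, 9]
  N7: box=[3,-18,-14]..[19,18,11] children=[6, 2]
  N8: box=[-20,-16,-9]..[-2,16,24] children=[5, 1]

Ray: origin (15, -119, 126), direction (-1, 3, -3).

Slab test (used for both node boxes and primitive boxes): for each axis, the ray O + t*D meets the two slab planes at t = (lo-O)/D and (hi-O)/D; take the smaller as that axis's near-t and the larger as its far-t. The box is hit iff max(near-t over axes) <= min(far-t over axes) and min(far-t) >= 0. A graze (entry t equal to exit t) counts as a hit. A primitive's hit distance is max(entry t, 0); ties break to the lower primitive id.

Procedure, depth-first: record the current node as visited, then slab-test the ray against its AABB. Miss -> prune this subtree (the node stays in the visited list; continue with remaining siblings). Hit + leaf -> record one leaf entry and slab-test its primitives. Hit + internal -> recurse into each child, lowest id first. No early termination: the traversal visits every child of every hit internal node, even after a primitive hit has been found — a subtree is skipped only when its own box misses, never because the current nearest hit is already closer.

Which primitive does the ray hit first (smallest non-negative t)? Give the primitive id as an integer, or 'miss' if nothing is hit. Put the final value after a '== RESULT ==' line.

Traverse from the root:
N0 x:[-4,35] y:[101/3,137/3] z:[34,140/3] -> hit [34,35], descend [7, 8]
  N7 x:[-4,12] y:[101/3,137/3] z:[115/3,140/3] -> miss, prune
  N8 x:[17,35] y:[103/3,45] z:[34,45] -> hit [103/3,35], descend [1, 5]
    N1 x:[17,35] y:[103/3,128/3] z:[34,110/3] -> hit [103/3,35] leaf, test {P1(miss), P8@t=35}
    N5 x:[29,35] y:[40,45] z:[112/3,45] -> miss, prune

order=[0, 7, 8, 1, 5]  |boxes|=5  |leaves|=1  hit=P8

== RESULT ==
8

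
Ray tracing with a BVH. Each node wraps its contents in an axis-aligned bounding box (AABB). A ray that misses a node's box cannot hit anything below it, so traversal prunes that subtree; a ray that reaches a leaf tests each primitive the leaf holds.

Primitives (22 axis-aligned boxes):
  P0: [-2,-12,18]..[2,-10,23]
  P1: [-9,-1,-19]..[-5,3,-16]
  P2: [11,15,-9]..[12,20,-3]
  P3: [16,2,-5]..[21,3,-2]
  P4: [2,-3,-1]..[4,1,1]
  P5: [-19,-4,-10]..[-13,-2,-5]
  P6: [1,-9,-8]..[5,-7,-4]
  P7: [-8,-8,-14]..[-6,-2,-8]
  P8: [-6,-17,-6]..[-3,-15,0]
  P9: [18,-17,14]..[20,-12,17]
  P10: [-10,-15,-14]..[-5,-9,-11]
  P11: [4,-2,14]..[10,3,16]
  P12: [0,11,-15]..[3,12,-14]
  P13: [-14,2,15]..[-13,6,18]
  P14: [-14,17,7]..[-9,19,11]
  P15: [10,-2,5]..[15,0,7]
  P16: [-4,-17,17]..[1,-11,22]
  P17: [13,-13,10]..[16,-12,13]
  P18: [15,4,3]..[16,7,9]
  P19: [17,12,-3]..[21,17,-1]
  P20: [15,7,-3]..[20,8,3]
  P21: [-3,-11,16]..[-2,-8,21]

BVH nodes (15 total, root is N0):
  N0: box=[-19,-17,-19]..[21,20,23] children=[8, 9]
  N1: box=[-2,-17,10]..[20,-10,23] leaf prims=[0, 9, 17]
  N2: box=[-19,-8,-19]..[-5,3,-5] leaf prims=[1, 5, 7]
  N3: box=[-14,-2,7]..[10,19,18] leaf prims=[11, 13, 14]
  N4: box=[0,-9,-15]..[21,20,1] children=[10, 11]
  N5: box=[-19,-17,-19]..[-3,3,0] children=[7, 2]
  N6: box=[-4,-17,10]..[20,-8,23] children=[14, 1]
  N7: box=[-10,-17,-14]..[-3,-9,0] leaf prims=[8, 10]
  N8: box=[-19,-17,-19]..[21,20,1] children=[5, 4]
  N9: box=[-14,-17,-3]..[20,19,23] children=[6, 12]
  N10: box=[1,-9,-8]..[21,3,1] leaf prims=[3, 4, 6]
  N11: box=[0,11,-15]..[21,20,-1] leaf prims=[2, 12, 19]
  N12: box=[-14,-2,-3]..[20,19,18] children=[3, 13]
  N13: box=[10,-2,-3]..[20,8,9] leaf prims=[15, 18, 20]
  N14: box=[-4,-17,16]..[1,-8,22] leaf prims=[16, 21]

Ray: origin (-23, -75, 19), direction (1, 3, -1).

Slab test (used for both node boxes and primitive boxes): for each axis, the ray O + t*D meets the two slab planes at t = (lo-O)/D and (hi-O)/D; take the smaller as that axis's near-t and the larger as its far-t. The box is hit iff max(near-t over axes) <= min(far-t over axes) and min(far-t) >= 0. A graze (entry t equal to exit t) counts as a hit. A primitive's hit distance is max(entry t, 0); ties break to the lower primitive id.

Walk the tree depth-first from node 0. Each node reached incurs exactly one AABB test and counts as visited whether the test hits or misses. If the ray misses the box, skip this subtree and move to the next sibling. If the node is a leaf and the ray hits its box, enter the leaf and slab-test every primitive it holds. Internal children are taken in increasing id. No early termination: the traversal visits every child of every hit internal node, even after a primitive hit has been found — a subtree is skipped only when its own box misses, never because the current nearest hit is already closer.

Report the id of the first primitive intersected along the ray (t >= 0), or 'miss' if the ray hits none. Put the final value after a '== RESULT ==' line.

Traverse from the root:
N0 x:[4,44] y:[58/3,95/3] z:[-4,38] -> hit [58/3,95/3], descend [8, 9]
  N8 x:[4,44] y:[58/3,95/3] z:[18,38] -> hit [58/3,95/3], descend [4, 5]
    N4 x:[23,44] y:[22,95/3] z:[18,34] -> hit [23,95/3], descend [10, 11]
      N10 x:[24,44] y:[22,26] z:[18,27] -> hit [24,26] leaf, test {P3(miss), P4(miss), P6(miss)}
      N11 x:[23,44] y:[86/3,95/3] z:[20,34] -> hit [86/3,95/3] leaf, test {P2(miss), P12(miss), P19(miss)}
    N5 x:[4,20] y:[58/3,26] z:[19,38] -> hit [58/3,20], descend [2, 7]
      N2 x:[4,18] y:[67/3,26] z:[24,38] -> miss, prune
      N7 x:[13,20] y:[58/3,22] z:[19,33] -> hit [58/3,20] leaf, test {P8@t=58/3, P10(miss)}
  N9 x:[9,43] y:[58/3,94/3] z:[-4,22] -> hit [58/3,22], descend [6, 12]
    N6 x:[19,43] y:[58/3,67/3] z:[-4,9] -> miss, prune
    N12 x:[9,43] y:[73/3,94/3] z:[1,22] -> miss, prune

Summary -> nodes [0, 8, 4, 10, 11, 5, 2, 7, 9, 6, 12]; box-tests=11; leaf-entries=3; first=P8

== RESULT ==
8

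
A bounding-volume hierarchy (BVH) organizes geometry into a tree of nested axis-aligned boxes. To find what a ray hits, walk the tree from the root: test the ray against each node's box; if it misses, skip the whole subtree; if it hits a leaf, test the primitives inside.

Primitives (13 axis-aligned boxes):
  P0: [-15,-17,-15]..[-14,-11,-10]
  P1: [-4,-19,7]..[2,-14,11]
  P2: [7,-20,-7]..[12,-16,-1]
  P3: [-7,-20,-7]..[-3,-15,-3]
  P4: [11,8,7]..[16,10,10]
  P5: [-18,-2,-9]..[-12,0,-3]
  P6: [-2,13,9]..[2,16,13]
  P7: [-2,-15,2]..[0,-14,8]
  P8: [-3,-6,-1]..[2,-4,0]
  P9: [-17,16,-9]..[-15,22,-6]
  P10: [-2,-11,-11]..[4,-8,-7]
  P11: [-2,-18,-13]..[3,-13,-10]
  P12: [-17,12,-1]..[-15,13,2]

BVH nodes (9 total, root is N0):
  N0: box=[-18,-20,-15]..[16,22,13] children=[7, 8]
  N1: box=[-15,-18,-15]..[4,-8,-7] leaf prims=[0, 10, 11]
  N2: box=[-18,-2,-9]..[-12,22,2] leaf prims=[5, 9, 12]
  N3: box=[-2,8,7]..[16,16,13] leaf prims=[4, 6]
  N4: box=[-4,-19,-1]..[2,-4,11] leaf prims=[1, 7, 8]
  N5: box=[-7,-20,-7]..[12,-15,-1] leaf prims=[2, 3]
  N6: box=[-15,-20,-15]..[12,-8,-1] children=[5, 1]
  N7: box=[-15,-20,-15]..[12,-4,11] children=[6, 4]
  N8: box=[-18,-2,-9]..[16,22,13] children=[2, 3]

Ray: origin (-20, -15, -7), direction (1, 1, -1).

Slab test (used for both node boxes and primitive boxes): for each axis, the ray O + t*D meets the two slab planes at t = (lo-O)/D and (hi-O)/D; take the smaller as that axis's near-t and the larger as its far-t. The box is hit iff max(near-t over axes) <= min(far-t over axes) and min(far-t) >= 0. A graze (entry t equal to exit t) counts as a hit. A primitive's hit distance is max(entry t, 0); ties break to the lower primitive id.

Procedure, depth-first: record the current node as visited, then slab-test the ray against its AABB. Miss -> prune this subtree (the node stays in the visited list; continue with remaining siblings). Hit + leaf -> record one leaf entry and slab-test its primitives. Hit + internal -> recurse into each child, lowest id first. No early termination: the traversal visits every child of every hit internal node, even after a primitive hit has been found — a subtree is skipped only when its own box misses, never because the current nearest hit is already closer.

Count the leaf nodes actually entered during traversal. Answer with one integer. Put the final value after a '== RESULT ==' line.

Walk:
N0 x:[2,36] y:[-5,37] z:[-20,8] -> hit [2,8], descend [7, 8]
  N7 x:[5,32] y:[-5,11] z:[-18,8] -> hit [5,8], descend [4, 6]
    N4 x:[16,22] y:[-4,11] z:[-18,-6] -> miss, prune
    N6 x:[5,32] y:[-5,7] z:[-6,8] -> hit [5,7], descend [1, 5]
      N1 x:[5,24] y:[-3,7] z:[0,8] -> hit [5,7] leaf, test {P0(miss), P10(miss), P11(miss)}
      N5 x:[13,32] y:[-5,0] z:[-6,0] -> miss, prune
  N8 x:[2,36] y:[13,37] z:[-20,2] -> miss, prune

Summary -> nodes [0, 7, 4, 6, 1, 5, 8]; box-tests=7; leaf-entries=1; first=miss

== RESULT ==
1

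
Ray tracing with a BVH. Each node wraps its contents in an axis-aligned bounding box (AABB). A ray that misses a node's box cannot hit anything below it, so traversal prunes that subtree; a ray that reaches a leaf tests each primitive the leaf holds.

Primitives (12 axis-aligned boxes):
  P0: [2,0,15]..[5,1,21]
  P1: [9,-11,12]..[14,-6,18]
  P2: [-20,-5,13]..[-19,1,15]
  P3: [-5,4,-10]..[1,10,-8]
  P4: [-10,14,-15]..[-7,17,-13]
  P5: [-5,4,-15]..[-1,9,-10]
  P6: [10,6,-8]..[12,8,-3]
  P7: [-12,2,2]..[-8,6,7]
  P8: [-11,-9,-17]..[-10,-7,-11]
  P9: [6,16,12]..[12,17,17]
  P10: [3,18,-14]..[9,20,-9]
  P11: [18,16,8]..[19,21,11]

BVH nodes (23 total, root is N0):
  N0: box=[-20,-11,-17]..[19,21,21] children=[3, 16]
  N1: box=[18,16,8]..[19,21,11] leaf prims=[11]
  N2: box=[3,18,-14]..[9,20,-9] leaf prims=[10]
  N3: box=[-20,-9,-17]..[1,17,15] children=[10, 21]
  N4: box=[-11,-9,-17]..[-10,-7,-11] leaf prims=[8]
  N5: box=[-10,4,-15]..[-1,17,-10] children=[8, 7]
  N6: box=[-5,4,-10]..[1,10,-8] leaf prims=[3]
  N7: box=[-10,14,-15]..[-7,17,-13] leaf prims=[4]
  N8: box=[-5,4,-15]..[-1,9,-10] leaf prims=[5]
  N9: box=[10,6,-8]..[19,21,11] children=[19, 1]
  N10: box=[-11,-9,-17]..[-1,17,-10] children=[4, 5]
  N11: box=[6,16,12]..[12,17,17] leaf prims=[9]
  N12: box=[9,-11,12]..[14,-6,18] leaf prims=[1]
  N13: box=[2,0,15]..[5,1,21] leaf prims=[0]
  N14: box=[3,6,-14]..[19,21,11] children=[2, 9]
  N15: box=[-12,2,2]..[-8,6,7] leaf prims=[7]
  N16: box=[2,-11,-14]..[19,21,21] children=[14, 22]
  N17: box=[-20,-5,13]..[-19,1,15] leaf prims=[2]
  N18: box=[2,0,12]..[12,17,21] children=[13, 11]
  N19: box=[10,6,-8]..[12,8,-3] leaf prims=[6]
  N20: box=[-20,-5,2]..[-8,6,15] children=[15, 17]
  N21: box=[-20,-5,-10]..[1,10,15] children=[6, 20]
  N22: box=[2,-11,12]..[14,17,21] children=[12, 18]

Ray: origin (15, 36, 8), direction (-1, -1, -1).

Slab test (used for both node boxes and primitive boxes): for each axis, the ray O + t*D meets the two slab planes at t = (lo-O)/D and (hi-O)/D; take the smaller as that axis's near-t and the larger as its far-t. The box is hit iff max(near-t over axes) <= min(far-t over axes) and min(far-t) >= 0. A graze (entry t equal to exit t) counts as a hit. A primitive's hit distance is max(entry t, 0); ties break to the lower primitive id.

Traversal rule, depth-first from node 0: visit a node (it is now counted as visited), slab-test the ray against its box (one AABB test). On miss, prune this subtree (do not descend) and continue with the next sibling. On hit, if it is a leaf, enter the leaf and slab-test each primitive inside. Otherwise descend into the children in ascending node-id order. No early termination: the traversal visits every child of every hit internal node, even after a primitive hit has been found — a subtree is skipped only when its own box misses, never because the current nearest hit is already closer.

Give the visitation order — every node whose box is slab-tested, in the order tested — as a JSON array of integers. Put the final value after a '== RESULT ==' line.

Walk:
N0 x:[-4,35] y:[15,47] z:[-13,25] -> hit [15,25], descend [3, 16]
  N3 x:[14,35] y:[19,45] z:[-7,25] -> hit [19,25], descend [10, 21]
    N10 x:[16,26] y:[19,45] z:[18,25] -> hit [19,25], descend [4, 5]
      N4 x:[25,26] y:[43,45] z:[19,25] -> miss, prune
      N5 x:[16,25] y:[19,32] z:[18,23] -> hit [19,23], descend [7, 8]
        N7 x:[22,25] y:[19,22] z:[21,23] -> hit [22,22] leaf, test {P4@t=22}
        N8 x:[16,20] y:[27,32] z:[18,23] -> miss, prune
    N21 x:[14,35] y:[26,41] z:[-7,18] -> miss, prune
  N16 x:[-4,13] y:[15,47] z:[-13,22] -> miss, prune

Visited [0, 3, 10, 4, 5, 7, 8, 21, 16]. Tests: 9 box, 1 leaf. Nearest: P4.

== RESULT ==
[0, 3, 10, 4, 5, 7, 8, 21, 16]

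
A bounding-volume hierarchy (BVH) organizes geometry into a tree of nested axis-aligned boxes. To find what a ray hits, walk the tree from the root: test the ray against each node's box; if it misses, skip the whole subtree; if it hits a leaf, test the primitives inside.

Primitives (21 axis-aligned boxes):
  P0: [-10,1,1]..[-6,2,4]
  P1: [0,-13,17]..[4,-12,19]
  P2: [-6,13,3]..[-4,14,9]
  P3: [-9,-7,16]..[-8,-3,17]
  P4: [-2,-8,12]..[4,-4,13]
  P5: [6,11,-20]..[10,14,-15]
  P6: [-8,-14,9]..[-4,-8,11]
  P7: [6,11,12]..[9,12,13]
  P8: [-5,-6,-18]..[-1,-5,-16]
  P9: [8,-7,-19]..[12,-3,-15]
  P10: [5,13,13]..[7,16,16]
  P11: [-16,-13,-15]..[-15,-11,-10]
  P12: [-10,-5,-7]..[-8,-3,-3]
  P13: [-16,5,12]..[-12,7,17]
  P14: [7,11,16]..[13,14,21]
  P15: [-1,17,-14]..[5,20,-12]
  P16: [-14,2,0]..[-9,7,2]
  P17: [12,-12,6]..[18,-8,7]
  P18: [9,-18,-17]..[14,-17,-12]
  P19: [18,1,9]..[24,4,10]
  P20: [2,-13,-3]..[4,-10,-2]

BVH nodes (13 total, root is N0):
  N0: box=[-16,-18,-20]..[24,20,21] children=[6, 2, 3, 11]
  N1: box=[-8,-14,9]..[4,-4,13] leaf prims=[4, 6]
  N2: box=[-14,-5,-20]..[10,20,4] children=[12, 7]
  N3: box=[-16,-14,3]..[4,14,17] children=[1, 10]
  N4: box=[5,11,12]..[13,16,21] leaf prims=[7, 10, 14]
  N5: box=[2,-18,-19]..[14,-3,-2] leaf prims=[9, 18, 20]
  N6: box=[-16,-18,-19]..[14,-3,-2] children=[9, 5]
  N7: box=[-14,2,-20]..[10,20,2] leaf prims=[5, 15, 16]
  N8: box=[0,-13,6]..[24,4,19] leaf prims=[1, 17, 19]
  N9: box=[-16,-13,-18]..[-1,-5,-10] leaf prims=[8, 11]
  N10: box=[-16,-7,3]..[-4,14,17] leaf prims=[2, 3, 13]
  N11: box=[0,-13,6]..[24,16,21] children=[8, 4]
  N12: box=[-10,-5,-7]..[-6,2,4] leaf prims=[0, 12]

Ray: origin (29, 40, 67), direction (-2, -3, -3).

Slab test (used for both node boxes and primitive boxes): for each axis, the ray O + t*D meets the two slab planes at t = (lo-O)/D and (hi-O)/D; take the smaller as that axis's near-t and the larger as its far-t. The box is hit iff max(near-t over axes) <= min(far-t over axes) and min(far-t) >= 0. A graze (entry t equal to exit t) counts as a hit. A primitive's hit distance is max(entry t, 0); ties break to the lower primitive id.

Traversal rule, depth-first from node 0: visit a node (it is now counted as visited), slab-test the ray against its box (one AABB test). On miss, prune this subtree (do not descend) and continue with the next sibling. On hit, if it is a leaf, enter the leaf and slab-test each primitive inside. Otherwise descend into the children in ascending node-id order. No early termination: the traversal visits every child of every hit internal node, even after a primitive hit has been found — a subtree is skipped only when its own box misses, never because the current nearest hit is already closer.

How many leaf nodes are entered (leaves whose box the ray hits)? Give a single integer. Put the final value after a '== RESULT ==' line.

Walk:
N0 x:[5/2,45/2] y:[20/3,58/3] z:[46/3,29] -> hit [46/3,58/3], descend [2, 3, 6, 11]
  N2 x:[19/2,43/2] y:[20/3,15] z:[21,29] -> miss, prune
  N3 x:[25/2,45/2] y:[26/3,18] z:[50/3,64/3] -> hit [50/3,18], descend [1, 10]
    N1 x:[25/2,37/2] y:[44/3,18] z:[18,58/3] -> hit [18,18] leaf, test {P4(miss), P6(miss)}
    N10 x:[33/2,45/2] y:[26/3,47/3] z:[50/3,64/3] -> miss, prune
  N6 x:[15/2,45/2] y:[43/3,58/3] z:[23,86/3] -> miss, prune
  N11 x:[5/2,29/2] y:[8,53/3] z:[46/3,61/3] -> miss, prune

Visited [0, 2, 3, 1, 10, 6, 11]. Tests: 7 box, 1 leaf. Nearest: miss.

== RESULT ==
1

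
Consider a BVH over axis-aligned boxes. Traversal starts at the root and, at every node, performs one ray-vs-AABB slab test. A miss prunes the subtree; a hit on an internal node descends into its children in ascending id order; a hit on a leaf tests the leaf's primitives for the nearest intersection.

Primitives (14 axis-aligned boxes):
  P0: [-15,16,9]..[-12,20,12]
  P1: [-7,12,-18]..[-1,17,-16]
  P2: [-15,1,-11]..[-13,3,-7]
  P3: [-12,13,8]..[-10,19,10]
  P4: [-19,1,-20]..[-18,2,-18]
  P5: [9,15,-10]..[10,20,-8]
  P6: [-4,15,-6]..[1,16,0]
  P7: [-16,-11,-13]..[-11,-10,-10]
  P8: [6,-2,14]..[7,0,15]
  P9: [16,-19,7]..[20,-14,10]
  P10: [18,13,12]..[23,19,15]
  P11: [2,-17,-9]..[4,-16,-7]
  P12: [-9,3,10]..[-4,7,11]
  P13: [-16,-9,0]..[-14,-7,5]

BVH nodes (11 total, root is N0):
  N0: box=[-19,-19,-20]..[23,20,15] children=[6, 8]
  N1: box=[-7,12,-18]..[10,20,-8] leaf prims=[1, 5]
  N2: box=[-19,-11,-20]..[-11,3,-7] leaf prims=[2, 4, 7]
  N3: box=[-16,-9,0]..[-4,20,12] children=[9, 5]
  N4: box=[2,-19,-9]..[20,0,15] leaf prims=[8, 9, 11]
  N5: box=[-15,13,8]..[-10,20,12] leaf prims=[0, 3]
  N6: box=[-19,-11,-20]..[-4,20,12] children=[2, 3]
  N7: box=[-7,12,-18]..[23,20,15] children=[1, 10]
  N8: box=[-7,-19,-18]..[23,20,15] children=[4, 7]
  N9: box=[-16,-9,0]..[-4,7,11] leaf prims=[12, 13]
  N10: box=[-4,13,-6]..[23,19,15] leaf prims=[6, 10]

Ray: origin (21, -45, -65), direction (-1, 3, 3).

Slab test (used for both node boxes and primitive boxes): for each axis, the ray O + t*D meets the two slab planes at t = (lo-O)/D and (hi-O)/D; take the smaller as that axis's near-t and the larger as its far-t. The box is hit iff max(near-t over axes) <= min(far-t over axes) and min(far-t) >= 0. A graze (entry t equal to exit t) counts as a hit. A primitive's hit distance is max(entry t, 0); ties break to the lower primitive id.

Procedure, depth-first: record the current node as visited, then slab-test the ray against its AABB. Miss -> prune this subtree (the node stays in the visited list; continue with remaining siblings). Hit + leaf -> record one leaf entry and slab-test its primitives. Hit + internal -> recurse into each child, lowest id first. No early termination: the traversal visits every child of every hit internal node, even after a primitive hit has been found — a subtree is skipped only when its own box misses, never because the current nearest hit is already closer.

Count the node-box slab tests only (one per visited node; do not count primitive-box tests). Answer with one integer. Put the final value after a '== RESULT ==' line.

Walk:
N0 x:[-2,40] y:[26/3,65/3] z:[15,80/3] -> hit [15,65/3], descend [6, 8]
  N6 x:[25,40] y:[34/3,65/3] z:[15,77/3] -> miss, prune
  N8 x:[-2,28] y:[26/3,65/3] z:[47/3,80/3] -> hit [47/3,65/3], descend [4, 7]
    N4 x:[1,19] y:[26/3,15] z:[56/3,80/3] -> miss, prune
    N7 x:[-2,28] y:[19,65/3] z:[47/3,80/3] -> hit [19,65/3], descend [1, 10]
      N1 x:[11,28] y:[19,65/3] z:[47/3,19] -> hit [19,19] leaf, test {P1(miss), P5(miss)}
      N10 x:[-2,25] y:[58/3,64/3] z:[59/3,80/3] -> hit [59/3,64/3] leaf, test {P6@t=20, P10(miss)}

Summary -> nodes [0, 6, 8, 4, 7, 1, 10]; box-tests=7; leaf-entries=2; first=P6

== RESULT ==
7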